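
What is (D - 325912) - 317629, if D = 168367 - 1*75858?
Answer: -551032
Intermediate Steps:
D = 92509 (D = 168367 - 75858 = 92509)
(D - 325912) - 317629 = (92509 - 325912) - 317629 = -233403 - 317629 = -551032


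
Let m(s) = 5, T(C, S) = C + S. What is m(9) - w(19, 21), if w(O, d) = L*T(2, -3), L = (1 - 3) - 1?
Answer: 2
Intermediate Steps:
L = -3 (L = -2 - 1 = -3)
w(O, d) = 3 (w(O, d) = -3*(2 - 3) = -3*(-1) = 3)
m(9) - w(19, 21) = 5 - 1*3 = 5 - 3 = 2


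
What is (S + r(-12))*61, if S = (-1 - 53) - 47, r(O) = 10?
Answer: -5551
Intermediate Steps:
S = -101 (S = -54 - 47 = -101)
(S + r(-12))*61 = (-101 + 10)*61 = -91*61 = -5551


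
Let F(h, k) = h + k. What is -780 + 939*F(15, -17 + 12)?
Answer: 8610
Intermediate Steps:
-780 + 939*F(15, -17 + 12) = -780 + 939*(15 + (-17 + 12)) = -780 + 939*(15 - 5) = -780 + 939*10 = -780 + 9390 = 8610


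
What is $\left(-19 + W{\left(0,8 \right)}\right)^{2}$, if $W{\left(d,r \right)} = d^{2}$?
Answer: $361$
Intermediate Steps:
$\left(-19 + W{\left(0,8 \right)}\right)^{2} = \left(-19 + 0^{2}\right)^{2} = \left(-19 + 0\right)^{2} = \left(-19\right)^{2} = 361$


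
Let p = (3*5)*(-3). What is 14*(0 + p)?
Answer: -630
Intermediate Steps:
p = -45 (p = 15*(-3) = -45)
14*(0 + p) = 14*(0 - 45) = 14*(-45) = -630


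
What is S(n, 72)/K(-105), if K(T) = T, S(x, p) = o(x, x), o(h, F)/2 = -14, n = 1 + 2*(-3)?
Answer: 4/15 ≈ 0.26667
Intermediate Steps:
n = -5 (n = 1 - 6 = -5)
o(h, F) = -28 (o(h, F) = 2*(-14) = -28)
S(x, p) = -28
S(n, 72)/K(-105) = -28/(-105) = -28*(-1/105) = 4/15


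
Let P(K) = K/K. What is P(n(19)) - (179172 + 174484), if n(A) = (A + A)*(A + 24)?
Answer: -353655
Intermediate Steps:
n(A) = 2*A*(24 + A) (n(A) = (2*A)*(24 + A) = 2*A*(24 + A))
P(K) = 1
P(n(19)) - (179172 + 174484) = 1 - (179172 + 174484) = 1 - 1*353656 = 1 - 353656 = -353655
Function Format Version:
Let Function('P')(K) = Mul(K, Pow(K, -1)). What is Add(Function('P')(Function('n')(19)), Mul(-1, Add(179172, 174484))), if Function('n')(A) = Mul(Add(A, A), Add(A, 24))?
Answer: -353655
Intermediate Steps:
Function('n')(A) = Mul(2, A, Add(24, A)) (Function('n')(A) = Mul(Mul(2, A), Add(24, A)) = Mul(2, A, Add(24, A)))
Function('P')(K) = 1
Add(Function('P')(Function('n')(19)), Mul(-1, Add(179172, 174484))) = Add(1, Mul(-1, Add(179172, 174484))) = Add(1, Mul(-1, 353656)) = Add(1, -353656) = -353655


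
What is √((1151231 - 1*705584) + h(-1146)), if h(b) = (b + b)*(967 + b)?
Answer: √855915 ≈ 925.16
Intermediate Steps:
h(b) = 2*b*(967 + b) (h(b) = (2*b)*(967 + b) = 2*b*(967 + b))
√((1151231 - 1*705584) + h(-1146)) = √((1151231 - 1*705584) + 2*(-1146)*(967 - 1146)) = √((1151231 - 705584) + 2*(-1146)*(-179)) = √(445647 + 410268) = √855915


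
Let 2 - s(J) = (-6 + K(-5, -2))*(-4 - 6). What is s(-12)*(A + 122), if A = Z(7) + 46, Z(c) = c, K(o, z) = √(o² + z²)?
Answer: -10150 + 1750*√29 ≈ -725.96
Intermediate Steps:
s(J) = -58 + 10*√29 (s(J) = 2 - (-6 + √((-5)² + (-2)²))*(-4 - 6) = 2 - (-6 + √(25 + 4))*(-10) = 2 - (-6 + √29)*(-10) = 2 - (60 - 10*√29) = 2 + (-60 + 10*√29) = -58 + 10*√29)
A = 53 (A = 7 + 46 = 53)
s(-12)*(A + 122) = (-58 + 10*√29)*(53 + 122) = (-58 + 10*√29)*175 = -10150 + 1750*√29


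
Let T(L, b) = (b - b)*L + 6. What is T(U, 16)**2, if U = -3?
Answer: 36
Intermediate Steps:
T(L, b) = 6 (T(L, b) = 0*L + 6 = 0 + 6 = 6)
T(U, 16)**2 = 6**2 = 36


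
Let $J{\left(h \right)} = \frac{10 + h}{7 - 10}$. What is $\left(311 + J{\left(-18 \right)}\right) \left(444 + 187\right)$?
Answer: $\frac{593771}{3} \approx 1.9792 \cdot 10^{5}$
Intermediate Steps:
$J{\left(h \right)} = - \frac{10}{3} - \frac{h}{3}$ ($J{\left(h \right)} = \frac{10 + h}{-3} = \left(10 + h\right) \left(- \frac{1}{3}\right) = - \frac{10}{3} - \frac{h}{3}$)
$\left(311 + J{\left(-18 \right)}\right) \left(444 + 187\right) = \left(311 - - \frac{8}{3}\right) \left(444 + 187\right) = \left(311 + \left(- \frac{10}{3} + 6\right)\right) 631 = \left(311 + \frac{8}{3}\right) 631 = \frac{941}{3} \cdot 631 = \frac{593771}{3}$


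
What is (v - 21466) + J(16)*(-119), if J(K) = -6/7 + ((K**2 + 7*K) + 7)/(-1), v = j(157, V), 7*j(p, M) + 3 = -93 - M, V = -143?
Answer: 162874/7 ≈ 23268.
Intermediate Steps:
j(p, M) = -96/7 - M/7 (j(p, M) = -3/7 + (-93 - M)/7 = -3/7 + (-93/7 - M/7) = -96/7 - M/7)
v = 47/7 (v = -96/7 - 1/7*(-143) = -96/7 + 143/7 = 47/7 ≈ 6.7143)
J(K) = -55/7 - K**2 - 7*K (J(K) = -6*1/7 + (7 + K**2 + 7*K)*(-1) = -6/7 + (-7 - K**2 - 7*K) = -55/7 - K**2 - 7*K)
(v - 21466) + J(16)*(-119) = (47/7 - 21466) + (-55/7 - 1*16**2 - 7*16)*(-119) = -150215/7 + (-55/7 - 1*256 - 112)*(-119) = -150215/7 + (-55/7 - 256 - 112)*(-119) = -150215/7 - 2631/7*(-119) = -150215/7 + 44727 = 162874/7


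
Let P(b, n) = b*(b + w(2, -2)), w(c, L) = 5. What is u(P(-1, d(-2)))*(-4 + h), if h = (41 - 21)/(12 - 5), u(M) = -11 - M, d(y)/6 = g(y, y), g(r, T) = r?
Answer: 8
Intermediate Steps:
d(y) = 6*y
P(b, n) = b*(5 + b) (P(b, n) = b*(b + 5) = b*(5 + b))
h = 20/7 ≈ 2.8571
u(P(-1, d(-2)))*(-4 + h) = (-11 - (-1)*(5 - 1))*(-4 + 20/7) = (-11 - (-1)*4)*(-8/7) = (-11 - 1*(-4))*(-8/7) = (-11 + 4)*(-8/7) = -7*(-8/7) = 8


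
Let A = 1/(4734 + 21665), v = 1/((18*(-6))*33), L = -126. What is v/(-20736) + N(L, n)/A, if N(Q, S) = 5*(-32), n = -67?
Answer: -312154886799359/73903104 ≈ -4.2238e+6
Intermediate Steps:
N(Q, S) = -160
v = -1/3564 (v = 1/(-108*33) = 1/(-3564) = -1/3564 ≈ -0.00028058)
A = 1/26399 ≈ 3.7880e-5
v/(-20736) + N(L, n)/A = -1/3564/(-20736) - 160/1/26399 = -1/3564*(-1/20736) - 160*26399 = 1/73903104 - 4223840 = -312154886799359/73903104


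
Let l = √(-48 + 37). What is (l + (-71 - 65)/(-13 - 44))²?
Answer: -17243/3249 + 272*I*√11/57 ≈ -5.3072 + 15.827*I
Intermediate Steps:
l = I*√11 (l = √(-11) = I*√11 ≈ 3.3166*I)
(l + (-71 - 65)/(-13 - 44))² = (I*√11 + (-71 - 65)/(-13 - 44))² = (I*√11 - 136/(-57))² = (I*√11 - 136*(-1/57))² = (I*√11 + 136/57)² = (136/57 + I*√11)²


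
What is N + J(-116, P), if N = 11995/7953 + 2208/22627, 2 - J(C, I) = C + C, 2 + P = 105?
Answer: 3854351213/16359321 ≈ 235.61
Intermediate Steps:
P = 103 (P = -2 + 105 = 103)
J(C, I) = 2 - 2*C (J(C, I) = 2 - (C + C) = 2 - 2*C)
N = 26270099/16359321 (N = 11995*(1/7953) + 2208*(1/22627) = 11995/7953 + 2208/22627 = 26270099/16359321 ≈ 1.6058)
N + J(-116, P) = 26270099/16359321 + (2 - 2*(-116)) = 26270099/16359321 + (2 + 232) = 26270099/16359321 + 234 = 3854351213/16359321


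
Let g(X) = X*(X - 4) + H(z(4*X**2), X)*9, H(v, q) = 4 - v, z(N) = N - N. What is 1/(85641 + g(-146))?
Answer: 1/107577 ≈ 9.2957e-6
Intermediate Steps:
z(N) = 0
g(X) = 36 + X*(-4 + X) (g(X) = X*(X - 4) + (4 - 1*0)*9 = X*(-4 + X) + (4 + 0)*9 = X*(-4 + X) + 4*9 = X*(-4 + X) + 36 = 36 + X*(-4 + X))
1/(85641 + g(-146)) = 1/(85641 + (36 + (-146)**2 - 4*(-146))) = 1/(85641 + (36 + 21316 + 584)) = 1/(85641 + 21936) = 1/107577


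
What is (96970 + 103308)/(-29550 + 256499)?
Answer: 200278/226949 ≈ 0.88248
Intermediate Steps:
(96970 + 103308)/(-29550 + 256499) = 200278/226949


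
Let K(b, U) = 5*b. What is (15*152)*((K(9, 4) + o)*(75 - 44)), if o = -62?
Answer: -1201560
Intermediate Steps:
(15*152)*((K(9, 4) + o)*(75 - 44)) = (15*152)*((5*9 - 62)*(75 - 44)) = 2280*((45 - 62)*31) = 2280*(-17*31) = 2280*(-527) = -1201560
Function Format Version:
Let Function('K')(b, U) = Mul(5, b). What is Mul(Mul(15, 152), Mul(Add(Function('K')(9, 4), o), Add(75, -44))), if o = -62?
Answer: -1201560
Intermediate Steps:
Mul(Mul(15, 152), Mul(Add(Function('K')(9, 4), o), Add(75, -44))) = Mul(Mul(15, 152), Mul(Add(Mul(5, 9), -62), Add(75, -44))) = Mul(2280, Mul(Add(45, -62), 31)) = Mul(2280, Mul(-17, 31)) = Mul(2280, -527) = -1201560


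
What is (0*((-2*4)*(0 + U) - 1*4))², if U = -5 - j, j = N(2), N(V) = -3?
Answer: 0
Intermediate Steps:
j = -3
U = -2 (U = -5 - 1*(-3) = -5 + 3 = -2)
(0*((-2*4)*(0 + U) - 1*4))² = (0*((-2*4)*(0 - 2) - 1*4))² = (0*(-8*(-2) - 4))² = (0*(16 - 4))² = (0*12)² = 0² = 0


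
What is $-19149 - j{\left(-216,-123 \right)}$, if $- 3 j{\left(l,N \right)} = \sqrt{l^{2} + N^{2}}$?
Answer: $-19149 + \sqrt{6865} \approx -19066.0$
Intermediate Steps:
$j{\left(l,N \right)} = - \frac{\sqrt{N^{2} + l^{2}}}{3}$ ($j{\left(l,N \right)} = - \frac{\sqrt{l^{2} + N^{2}}}{3} = - \frac{\sqrt{N^{2} + l^{2}}}{3}$)
$-19149 - j{\left(-216,-123 \right)} = -19149 - - \frac{\sqrt{\left(-123\right)^{2} + \left(-216\right)^{2}}}{3} = -19149 - - \frac{\sqrt{15129 + 46656}}{3} = -19149 - - \frac{\sqrt{61785}}{3} = -19149 - - \frac{3 \sqrt{6865}}{3} = -19149 - - \sqrt{6865} = -19149 + \sqrt{6865}$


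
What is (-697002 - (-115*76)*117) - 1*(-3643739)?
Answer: 3969317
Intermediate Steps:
(-697002 - (-115*76)*117) - 1*(-3643739) = (-697002 - (-8740)*117) + 3643739 = (-697002 - 1*(-1022580)) + 3643739 = (-697002 + 1022580) + 3643739 = 325578 + 3643739 = 3969317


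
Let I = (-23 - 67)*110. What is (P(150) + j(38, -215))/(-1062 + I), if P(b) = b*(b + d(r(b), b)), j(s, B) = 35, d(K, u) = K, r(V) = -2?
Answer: -22235/10962 ≈ -2.0284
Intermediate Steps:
I = -9900 (I = -90*110 = -9900)
P(b) = b*(-2 + b) (P(b) = b*(b - 2) = b*(-2 + b))
(P(150) + j(38, -215))/(-1062 + I) = (150*(-2 + 150) + 35)/(-1062 - 9900) = (150*148 + 35)/(-10962) = (22200 + 35)*(-1/10962) = 22235*(-1/10962) = -22235/10962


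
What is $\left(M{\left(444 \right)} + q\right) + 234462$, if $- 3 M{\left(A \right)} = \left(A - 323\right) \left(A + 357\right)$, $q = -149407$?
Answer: $52748$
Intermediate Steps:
$M{\left(A \right)} = - \frac{\left(-323 + A\right) \left(357 + A\right)}{3}$ ($M{\left(A \right)} = - \frac{\left(A - 323\right) \left(A + 357\right)}{3} = - \frac{\left(-323 + A\right) \left(357 + A\right)}{3}$)
$\left(M{\left(444 \right)} + q\right) + 234462 = \left(\left(38437 - 5032 - \frac{444^{2}}{3}\right) - 149407\right) + 234462 = \left(\left(38437 - 5032 - 65712\right) - 149407\right) + 234462 = \left(-32307 - 149407\right) + 234462 = -181714 + 234462 = 52748$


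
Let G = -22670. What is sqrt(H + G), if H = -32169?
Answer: I*sqrt(54839) ≈ 234.18*I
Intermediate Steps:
sqrt(H + G) = sqrt(-32169 - 22670) = sqrt(-54839) = I*sqrt(54839)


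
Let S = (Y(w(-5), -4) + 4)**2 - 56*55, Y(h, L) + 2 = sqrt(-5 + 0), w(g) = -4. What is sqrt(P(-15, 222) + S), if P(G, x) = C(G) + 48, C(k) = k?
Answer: 2*sqrt(-762 + I*sqrt(5)) ≈ 0.081004 + 55.209*I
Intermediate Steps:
Y(h, L) = -2 + I*sqrt(5) (Y(h, L) = -2 + sqrt(-5 + 0) = -2 + sqrt(-5) = -2 + I*sqrt(5))
P(G, x) = 48 + G (P(G, x) = G + 48 = 48 + G)
S = -3080 + (2 + I*sqrt(5))**2 (S = ((-2 + I*sqrt(5)) + 4)**2 - 56*55 = (2 + I*sqrt(5))**2 - 3080 = -3080 + (2 + I*sqrt(5))**2 ≈ -3081.0 + 8.9443*I)
sqrt(P(-15, 222) + S) = sqrt((48 - 15) + (-3081 + 4*I*sqrt(5))) = sqrt(33 + (-3081 + 4*I*sqrt(5))) = sqrt(-3048 + 4*I*sqrt(5))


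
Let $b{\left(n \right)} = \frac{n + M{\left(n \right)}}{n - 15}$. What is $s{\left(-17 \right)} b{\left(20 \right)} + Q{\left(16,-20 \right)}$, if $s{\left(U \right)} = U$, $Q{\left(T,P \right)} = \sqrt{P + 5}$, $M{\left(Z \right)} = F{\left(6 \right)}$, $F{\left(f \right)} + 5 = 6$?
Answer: $- \frac{357}{5} + i \sqrt{15} \approx -71.4 + 3.873 i$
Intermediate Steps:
$F{\left(f \right)} = 1$ ($F{\left(f \right)} = -5 + 6 = 1$)
$M{\left(Z \right)} = 1$
$Q{\left(T,P \right)} = \sqrt{5 + P}$
$b{\left(n \right)} = \frac{1 + n}{-15 + n}$ ($b{\left(n \right)} = \frac{n + 1}{n - 15} = \frac{1 + n}{-15 + n}$)
$s{\left(-17 \right)} b{\left(20 \right)} + Q{\left(16,-20 \right)} = - 17 \frac{1 + 20}{-15 + 20} + \sqrt{5 - 20} = - 17 \cdot \frac{1}{5} \cdot 21 + \sqrt{-15} = - 17 \cdot \frac{1}{5} \cdot 21 + i \sqrt{15} = \left(-17\right) \frac{21}{5} + i \sqrt{15} = - \frac{357}{5} + i \sqrt{15}$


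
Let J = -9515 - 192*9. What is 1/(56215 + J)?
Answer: 1/44972 ≈ 2.2236e-5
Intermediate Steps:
J = -11243 (J = -9515 - 1728 = -11243)
1/(56215 + J) = 1/(56215 - 11243) = 1/44972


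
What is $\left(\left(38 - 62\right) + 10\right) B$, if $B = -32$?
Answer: $448$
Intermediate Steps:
$\left(\left(38 - 62\right) + 10\right) B = \left(\left(38 - 62\right) + 10\right) \left(-32\right) = \left(-24 + 10\right) \left(-32\right) = \left(-14\right) \left(-32\right) = 448$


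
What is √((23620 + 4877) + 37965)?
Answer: √66462 ≈ 257.80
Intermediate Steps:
√((23620 + 4877) + 37965) = √(28497 + 37965) = √66462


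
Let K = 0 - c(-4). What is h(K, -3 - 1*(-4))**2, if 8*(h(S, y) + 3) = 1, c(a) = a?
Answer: 529/64 ≈ 8.2656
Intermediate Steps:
K = 4 (K = 0 - 1*(-4) = 0 + 4 = 4)
h(S, y) = -23/8 (h(S, y) = -3 + (1/8)*1 = -3 + 1/8 = -23/8)
h(K, -3 - 1*(-4))**2 = (-23/8)**2 = 529/64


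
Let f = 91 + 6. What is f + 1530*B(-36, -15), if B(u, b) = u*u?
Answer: 1982977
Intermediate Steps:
B(u, b) = u²
f = 97
f + 1530*B(-36, -15) = 97 + 1530*(-36)² = 97 + 1530*1296 = 97 + 1982880 = 1982977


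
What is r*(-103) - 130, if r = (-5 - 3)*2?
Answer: 1518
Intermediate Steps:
r = -16 (r = -8*2 = -16)
r*(-103) - 130 = -16*(-103) - 130 = 1648 - 130 = 1518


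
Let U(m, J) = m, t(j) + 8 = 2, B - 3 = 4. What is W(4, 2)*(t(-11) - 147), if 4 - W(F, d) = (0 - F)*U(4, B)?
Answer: -3060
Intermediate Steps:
B = 7 (B = 3 + 4 = 7)
t(j) = -6 (t(j) = -8 + 2 = -6)
W(F, d) = 4 + 4*F (W(F, d) = 4 - (0 - F)*4 = 4 - (-F)*4 = 4 - (-4)*F = 4 + 4*F)
W(4, 2)*(t(-11) - 147) = (4 + 4*4)*(-6 - 147) = (4 + 16)*(-153) = 20*(-153) = -3060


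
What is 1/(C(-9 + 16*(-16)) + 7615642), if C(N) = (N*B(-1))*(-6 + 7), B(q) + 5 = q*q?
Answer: 1/7616702 ≈ 1.3129e-7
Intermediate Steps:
B(q) = -5 + q² (B(q) = -5 + q*q = -5 + q²)
C(N) = -4*N (C(N) = (N*(-5 + (-1)²))*(-6 + 7) = (N*(-5 + 1))*1 = (N*(-4))*1 = -4*N*1 = -4*N)
1/(C(-9 + 16*(-16)) + 7615642) = 1/(-4*(-9 + 16*(-16)) + 7615642) = 1/(-4*(-9 - 256) + 7615642) = 1/(-4*(-265) + 7615642) = 1/(1060 + 7615642) = 1/7616702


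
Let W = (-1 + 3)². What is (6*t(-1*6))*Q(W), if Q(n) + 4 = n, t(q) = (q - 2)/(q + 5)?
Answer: 0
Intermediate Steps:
t(q) = (-2 + q)/(5 + q)
W = 4 (W = 2² = 4)
Q(n) = -4 + n
(6*t(-1*6))*Q(W) = (6*((-2 - 1*6)/(5 - 1*6)))*(-4 + 4) = (6*((-2 - 6)/(5 - 6)))*0 = (6*(-8/(-1)))*0 = (6*(-1*(-8)))*0 = (6*8)*0 = 48*0 = 0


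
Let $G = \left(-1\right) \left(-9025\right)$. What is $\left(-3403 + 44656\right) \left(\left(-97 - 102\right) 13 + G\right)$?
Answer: $265586814$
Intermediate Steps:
$G = 9025$
$\left(-3403 + 44656\right) \left(\left(-97 - 102\right) 13 + G\right) = \left(-3403 + 44656\right) \left(\left(-97 - 102\right) 13 + 9025\right) = 41253 \left(\left(-199\right) 13 + 9025\right) = 41253 \left(-2587 + 9025\right) = 41253 \cdot 6438 = 265586814$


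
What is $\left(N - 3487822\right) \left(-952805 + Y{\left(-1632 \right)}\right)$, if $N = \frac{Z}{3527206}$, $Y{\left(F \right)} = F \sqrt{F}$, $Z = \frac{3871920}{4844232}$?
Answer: $\frac{1182967631715900780378265}{355970920329} + \frac{2701641539049228434048 i \sqrt{102}}{118656973443} \approx 3.3232 \cdot 10^{12} + 2.2995 \cdot 10^{11} i$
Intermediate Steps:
$Z = \frac{161330}{201843}$ ($Z = 3871920 \cdot \frac{1}{4844232} = \frac{161330}{201843} \approx 0.79928$)
$Y{\left(F \right)} = F^{\frac{3}{2}}$
$N = \frac{80665}{355970920329}$ ($N = \frac{161330}{201843 \cdot 3527206} = \frac{161330}{201843} \cdot \frac{1}{3527206} = \frac{80665}{355970920329} \approx 2.2661 \cdot 10^{-7}$)
$\left(N - 3487822\right) \left(-952805 + Y{\left(-1632 \right)}\right) = \left(\frac{80665}{355970920329} - 3487822\right) \left(-952805 + \left(-1632\right)^{\frac{3}{2}}\right) = - \frac{1241563207283652773 \left(-952805 - 6528 i \sqrt{102}\right)}{355970920329} = \frac{1182967631715900780378265}{355970920329} + \frac{2701641539049228434048 i \sqrt{102}}{118656973443}$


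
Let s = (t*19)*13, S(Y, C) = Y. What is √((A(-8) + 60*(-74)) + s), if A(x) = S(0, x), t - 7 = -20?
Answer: I*√7651 ≈ 87.47*I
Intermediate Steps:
t = -13 (t = 7 - 20 = -13)
A(x) = 0
s = -3211 (s = -13*19*13 = -247*13 = -3211)
√((A(-8) + 60*(-74)) + s) = √((0 + 60*(-74)) - 3211) = √((0 - 4440) - 3211) = √(-4440 - 3211) = √(-7651) = I*√7651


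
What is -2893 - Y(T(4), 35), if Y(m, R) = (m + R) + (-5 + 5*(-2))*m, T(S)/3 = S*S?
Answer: -2256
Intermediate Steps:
T(S) = 3*S² (T(S) = 3*(S*S) = 3*S²)
Y(m, R) = R - 14*m (Y(m, R) = (R + m) + (-5 - 10)*m = (R + m) - 15*m = R - 14*m)
-2893 - Y(T(4), 35) = -2893 - (35 - 42*4²) = -2893 - (35 - 42*16) = -2893 - (35 - 14*48) = -2893 - (35 - 672) = -2893 - 1*(-637) = -2893 + 637 = -2256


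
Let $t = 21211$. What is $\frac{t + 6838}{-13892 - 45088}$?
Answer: $- \frac{28049}{58980} \approx -0.47557$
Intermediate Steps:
$\frac{t + 6838}{-13892 - 45088} = \frac{21211 + 6838}{-13892 - 45088} = \frac{28049}{-58980} = 28049 \left(- \frac{1}{58980}\right) = - \frac{28049}{58980}$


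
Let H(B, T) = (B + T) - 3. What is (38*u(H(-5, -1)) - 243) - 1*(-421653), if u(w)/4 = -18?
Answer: 418674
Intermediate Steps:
H(B, T) = -3 + B + T
u(w) = -72 (u(w) = 4*(-18) = -72)
(38*u(H(-5, -1)) - 243) - 1*(-421653) = (38*(-72) - 243) - 1*(-421653) = (-2736 - 243) + 421653 = -2979 + 421653 = 418674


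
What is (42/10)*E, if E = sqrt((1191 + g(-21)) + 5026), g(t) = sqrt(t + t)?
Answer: 21*sqrt(6217 + I*sqrt(42))/5 ≈ 331.16 + 0.17261*I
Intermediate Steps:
g(t) = sqrt(2)*sqrt(t) (g(t) = sqrt(2*t) = sqrt(2)*sqrt(t))
E = sqrt(6217 + I*sqrt(42)) (E = sqrt((1191 + sqrt(2)*sqrt(-21)) + 5026) = sqrt((1191 + sqrt(2)*(I*sqrt(21))) + 5026) = sqrt((1191 + I*sqrt(42)) + 5026) = sqrt(6217 + I*sqrt(42)) ≈ 78.848 + 0.0411*I)
(42/10)*E = (42/10)*sqrt(6217 + I*sqrt(42)) = (42*(1/10))*sqrt(6217 + I*sqrt(42)) = 21*sqrt(6217 + I*sqrt(42))/5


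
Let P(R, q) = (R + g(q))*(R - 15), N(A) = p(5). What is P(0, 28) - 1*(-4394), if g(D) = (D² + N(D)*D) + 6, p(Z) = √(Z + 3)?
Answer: -7456 - 840*√2 ≈ -8643.9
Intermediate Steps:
p(Z) = √(3 + Z)
N(A) = 2*√2 (N(A) = √(3 + 5) = √8 = 2*√2)
g(D) = 6 + D² + 2*D*√2 (g(D) = (D² + (2*√2)*D) + 6 = (D² + 2*D*√2) + 6 = 6 + D² + 2*D*√2)
P(R, q) = (-15 + R)*(6 + R + q² + 2*q*√2) (P(R, q) = (R + (6 + q² + 2*q*√2))*(R - 15) = (6 + R + q² + 2*q*√2)*(-15 + R) = (-15 + R)*(6 + R + q² + 2*q*√2))
P(0, 28) - 1*(-4394) = (-90 + 0² - 15*0 - 15*28² + 0*(6 + 28² + 2*28*√2) - 30*28*√2) - 1*(-4394) = (-90 + 0 + 0 - 15*784 + 0*(6 + 784 + 56*√2) - 840*√2) + 4394 = (-90 + 0 + 0 - 11760 + 0*(790 + 56*√2) - 840*√2) + 4394 = (-90 + 0 + 0 - 11760 + 0 - 840*√2) + 4394 = (-11850 - 840*√2) + 4394 = -7456 - 840*√2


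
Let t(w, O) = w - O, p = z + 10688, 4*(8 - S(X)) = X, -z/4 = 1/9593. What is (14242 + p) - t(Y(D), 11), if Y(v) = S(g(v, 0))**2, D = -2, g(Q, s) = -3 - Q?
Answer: 3817697367/153488 ≈ 24873.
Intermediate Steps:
z = -4/9593 ≈ -0.00041697
S(X) = 8 - X/4
p = 102529980/9593 (p = -4/9593 + 10688 = 102529980/9593 ≈ 10688.)
Y(v) = (35/4 + v/4)**2 (Y(v) = (8 - (-3 - v)/4)**2 = (8 + (3/4 + v/4))**2 = (35/4 + v/4)**2)
(14242 + p) - t(Y(D), 11) = (14242 + 102529980/9593) - ((35 - 2)**2/16 - 1*11) = 239153486/9593 - ((1/16)*33**2 - 11) = 239153486/9593 - ((1/16)*1089 - 11) = 239153486/9593 - (1089/16 - 11) = 239153486/9593 - 1*913/16 = 239153486/9593 - 913/16 = 3817697367/153488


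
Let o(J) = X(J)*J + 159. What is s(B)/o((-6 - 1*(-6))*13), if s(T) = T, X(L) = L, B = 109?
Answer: 109/159 ≈ 0.68553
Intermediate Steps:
o(J) = 159 + J**2 (o(J) = J*J + 159 = J**2 + 159 = 159 + J**2)
s(B)/o((-6 - 1*(-6))*13) = 109/(159 + ((-6 - 1*(-6))*13)**2) = 109/(159 + ((-6 + 6)*13)**2) = 109/(159 + (0*13)**2) = 109/(159 + 0**2) = 109/(159 + 0) = 109/159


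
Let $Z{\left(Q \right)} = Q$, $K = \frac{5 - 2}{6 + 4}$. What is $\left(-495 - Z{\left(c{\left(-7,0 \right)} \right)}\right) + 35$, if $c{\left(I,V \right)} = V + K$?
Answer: $- \frac{4603}{10} \approx -460.3$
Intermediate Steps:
$K = \frac{3}{10} \approx 0.3$
$c{\left(I,V \right)} = \frac{3}{10} + V$ ($c{\left(I,V \right)} = V + \frac{3}{10} = \frac{3}{10} + V$)
$\left(-495 - Z{\left(c{\left(-7,0 \right)} \right)}\right) + 35 = \left(-495 - \left(\frac{3}{10} + 0\right)\right) + 35 = \left(-495 - \frac{3}{10}\right) + 35 = - \frac{4953}{10} + 35 = - \frac{4603}{10}$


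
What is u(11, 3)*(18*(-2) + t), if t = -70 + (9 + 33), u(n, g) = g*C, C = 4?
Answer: -768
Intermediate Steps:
u(n, g) = 4*g (u(n, g) = g*4 = 4*g)
t = -28 (t = -70 + 42 = -28)
u(11, 3)*(18*(-2) + t) = (4*3)*(18*(-2) - 28) = 12*(-36 - 28) = 12*(-64) = -768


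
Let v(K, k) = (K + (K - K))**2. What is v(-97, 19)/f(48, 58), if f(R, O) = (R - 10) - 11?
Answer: 9409/27 ≈ 348.48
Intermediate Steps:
f(R, O) = -21 + R (f(R, O) = (-10 + R) - 11 = -21 + R)
v(K, k) = K**2 (v(K, k) = (K + 0)**2 = K**2)
v(-97, 19)/f(48, 58) = (-97)**2/(-21 + 48) = 9409/27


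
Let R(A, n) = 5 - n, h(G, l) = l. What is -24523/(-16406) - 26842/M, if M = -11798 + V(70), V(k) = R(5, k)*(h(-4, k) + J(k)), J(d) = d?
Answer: 476425753/171426294 ≈ 2.7792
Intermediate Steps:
V(k) = 2*k*(5 - k) (V(k) = (5 - k)*(k + k) = (5 - k)*(2*k) = 2*k*(5 - k))
M = -20898 (M = -11798 + 2*70*(5 - 1*70) = -11798 + 2*70*(5 - 70) = -11798 + 2*70*(-65) = -11798 - 9100 = -20898)
-24523/(-16406) - 26842/M = -24523/(-16406) - 26842/(-20898) = -24523*(-1/16406) - 26842*(-1/20898) = 24523/16406 + 13421/10449 = 476425753/171426294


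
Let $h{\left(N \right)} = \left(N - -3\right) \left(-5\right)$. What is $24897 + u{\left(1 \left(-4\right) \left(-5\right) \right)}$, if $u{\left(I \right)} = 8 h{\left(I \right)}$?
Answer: $23977$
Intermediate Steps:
$h{\left(N \right)} = -15 - 5 N$ ($h{\left(N \right)} = \left(N + \left(-1 + 4\right)\right) \left(-5\right) = \left(N + 3\right) \left(-5\right) = \left(3 + N\right) \left(-5\right) = -15 - 5 N$)
$u{\left(I \right)} = -120 - 40 I$ ($u{\left(I \right)} = 8 \left(-15 - 5 I\right) = -120 - 40 I$)
$24897 + u{\left(1 \left(-4\right) \left(-5\right) \right)} = 24897 - \left(120 + 40 \cdot 1 \left(-4\right) \left(-5\right)\right) = 24897 - \left(120 + 40 \left(\left(-4\right) \left(-5\right)\right)\right) = 24897 - 920 = 23977$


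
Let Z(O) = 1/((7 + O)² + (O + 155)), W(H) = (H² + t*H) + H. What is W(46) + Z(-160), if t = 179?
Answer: 243307985/23404 ≈ 10396.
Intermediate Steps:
W(H) = H² + 180*H (W(H) = (H² + 179*H) + H = H² + 180*H)
Z(O) = 1/(155 + O + (7 + O)²) (Z(O) = 1/((7 + O)² + (155 + O)) = 1/(155 + O + (7 + O)²))
W(46) + Z(-160) = 46*(180 + 46) + 1/(155 - 160 + (7 - 160)²) = 46*226 + 1/(155 - 160 + (-153)²) = 10396 + 1/(155 - 160 + 23409) = 10396 + 1/23404 = 243307985/23404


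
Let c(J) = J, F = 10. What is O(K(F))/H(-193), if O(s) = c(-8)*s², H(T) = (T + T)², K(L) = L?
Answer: -200/37249 ≈ -0.0053693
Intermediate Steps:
H(T) = 4*T² (H(T) = (2*T)² = 4*T²)
O(s) = -8*s²
O(K(F))/H(-193) = (-8*10²)/((4*(-193)²)) = (-8*100)/((4*37249)) = -800/148996 = -800*1/148996 = -200/37249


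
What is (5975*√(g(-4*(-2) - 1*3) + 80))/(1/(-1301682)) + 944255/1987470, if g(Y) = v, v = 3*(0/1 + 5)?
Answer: 188851/397494 - 7777549950*√95 ≈ -7.5806e+10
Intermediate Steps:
v = 15 (v = 3*(0*1 + 5) = 3*(0 + 5) = 3*5 = 15)
g(Y) = 15
(5975*√(g(-4*(-2) - 1*3) + 80))/(1/(-1301682)) + 944255/1987470 = (5975*√(15 + 80))/(1/(-1301682)) + 944255/1987470 = (5975*√95)/(-1/1301682) + 944255*(1/1987470) = (5975*√95)*(-1301682) + 188851/397494 = -7777549950*√95 + 188851/397494 = 188851/397494 - 7777549950*√95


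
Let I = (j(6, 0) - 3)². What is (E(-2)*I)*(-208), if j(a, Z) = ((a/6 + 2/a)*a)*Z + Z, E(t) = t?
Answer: 3744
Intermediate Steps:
j(a, Z) = Z + Z*a*(2/a + a/6) (j(a, Z) = ((a*(⅙) + 2/a)*a)*Z + Z = ((a/6 + 2/a)*a)*Z + Z = ((2/a + a/6)*a)*Z + Z = (a*(2/a + a/6))*Z + Z = Z*a*(2/a + a/6) + Z = Z + Z*a*(2/a + a/6))
I = 9 (I = ((⅙)*0*(18 + 6²) - 3)² = ((⅙)*0*(18 + 36) - 3)² = ((⅙)*0*54 - 3)² = (0 - 3)² = (-3)² = 9)
(E(-2)*I)*(-208) = -2*9*(-208) = -18*(-208) = 3744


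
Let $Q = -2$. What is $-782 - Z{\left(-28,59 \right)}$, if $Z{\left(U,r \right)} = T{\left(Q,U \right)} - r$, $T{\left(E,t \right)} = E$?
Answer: $-721$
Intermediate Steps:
$Z{\left(U,r \right)} = -2 - r$
$-782 - Z{\left(-28,59 \right)} = -782 - \left(-2 - 59\right) = -782 - -61 = -782 + 61 = -721$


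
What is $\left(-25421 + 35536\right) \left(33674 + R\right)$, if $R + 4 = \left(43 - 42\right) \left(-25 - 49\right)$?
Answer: $339823540$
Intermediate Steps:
$R = -78$ ($R = -4 + \left(43 - 42\right) \left(-25 - 49\right) = -4 + \left(43 - 42\right) \left(-74\right) = -4 + 1 \left(-74\right) = -4 - 74 = -78$)
$\left(-25421 + 35536\right) \left(33674 + R\right) = \left(-25421 + 35536\right) \left(33674 - 78\right) = 10115 \cdot 33596 = 339823540$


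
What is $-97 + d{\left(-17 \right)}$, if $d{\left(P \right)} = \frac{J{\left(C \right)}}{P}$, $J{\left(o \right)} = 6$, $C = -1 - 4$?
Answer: $- \frac{1655}{17} \approx -97.353$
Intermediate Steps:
$C = -5$ ($C = -1 - 4 = -5$)
$d{\left(P \right)} = \frac{6}{P}$
$-97 + d{\left(-17 \right)} = -97 + \frac{6}{-17} = -97 + 6 \left(- \frac{1}{17}\right) = -97 - \frac{6}{17} = - \frac{1655}{17}$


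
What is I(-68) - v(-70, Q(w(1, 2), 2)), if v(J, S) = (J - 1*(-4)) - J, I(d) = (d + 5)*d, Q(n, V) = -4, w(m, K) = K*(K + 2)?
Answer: 4280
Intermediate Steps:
w(m, K) = K*(2 + K)
I(d) = d*(5 + d) (I(d) = (5 + d)*d = d*(5 + d))
v(J, S) = 4 (v(J, S) = (J + 4) - J = (4 + J) - J = 4)
I(-68) - v(-70, Q(w(1, 2), 2)) = -68*(5 - 68) - 1*4 = -68*(-63) - 4 = 4284 - 4 = 4280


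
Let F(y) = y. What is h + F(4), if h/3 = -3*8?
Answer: -68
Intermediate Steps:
h = -72 (h = 3*(-3*8) = 3*(-24) = -72)
h + F(4) = -72 + 4 = -68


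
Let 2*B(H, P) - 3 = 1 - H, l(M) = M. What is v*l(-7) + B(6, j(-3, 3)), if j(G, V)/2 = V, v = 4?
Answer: -29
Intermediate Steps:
j(G, V) = 2*V
B(H, P) = 2 - H/2 (B(H, P) = 3/2 + (1 - H)/2 = 3/2 + (1/2 - H/2) = 2 - H/2)
v*l(-7) + B(6, j(-3, 3)) = 4*(-7) + (2 - 1/2*6) = -28 + (2 - 3) = -28 - 1 = -29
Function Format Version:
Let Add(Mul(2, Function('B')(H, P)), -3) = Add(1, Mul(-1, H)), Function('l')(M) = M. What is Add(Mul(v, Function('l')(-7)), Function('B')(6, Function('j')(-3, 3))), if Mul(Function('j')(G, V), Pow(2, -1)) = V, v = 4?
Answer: -29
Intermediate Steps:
Function('j')(G, V) = Mul(2, V)
Function('B')(H, P) = Add(2, Mul(Rational(-1, 2), H)) (Function('B')(H, P) = Add(Rational(3, 2), Mul(Rational(1, 2), Add(1, Mul(-1, H)))) = Add(Rational(3, 2), Add(Rational(1, 2), Mul(Rational(-1, 2), H))) = Add(2, Mul(Rational(-1, 2), H)))
Add(Mul(v, Function('l')(-7)), Function('B')(6, Function('j')(-3, 3))) = Add(Mul(4, -7), Add(2, Mul(Rational(-1, 2), 6))) = Add(-28, Add(2, -3)) = Add(-28, -1) = -29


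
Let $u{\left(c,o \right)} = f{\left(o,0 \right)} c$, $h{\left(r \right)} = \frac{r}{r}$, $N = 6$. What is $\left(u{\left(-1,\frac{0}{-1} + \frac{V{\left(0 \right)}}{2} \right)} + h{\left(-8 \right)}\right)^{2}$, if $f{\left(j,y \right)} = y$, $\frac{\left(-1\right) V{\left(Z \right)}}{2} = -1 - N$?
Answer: $1$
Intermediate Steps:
$V{\left(Z \right)} = 14$ ($V{\left(Z \right)} = - 2 \left(-1 - 6\right) = \left(-2\right) \left(-7\right) = 14$)
$h{\left(r \right)} = 1$
$u{\left(c,o \right)} = 0$ ($u{\left(c,o \right)} = 0 c = 0$)
$\left(u{\left(-1,\frac{0}{-1} + \frac{V{\left(0 \right)}}{2} \right)} + h{\left(-8 \right)}\right)^{2} = \left(0 + 1\right)^{2} = 1^{2} = 1$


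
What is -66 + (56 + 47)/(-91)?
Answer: -6109/91 ≈ -67.132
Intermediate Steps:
-66 + (56 + 47)/(-91) = -66 + 103*(-1/91) = -66 - 103/91 = -6109/91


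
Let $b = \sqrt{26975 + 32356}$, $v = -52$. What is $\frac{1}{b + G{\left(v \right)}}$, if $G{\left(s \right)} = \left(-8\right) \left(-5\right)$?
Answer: $- \frac{40}{57731} + \frac{\sqrt{59331}}{57731} \approx 0.0035263$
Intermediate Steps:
$G{\left(s \right)} = 40$
$b = \sqrt{59331} \approx 243.58$
$\frac{1}{b + G{\left(v \right)}} = \frac{1}{\sqrt{59331} + 40} = \frac{1}{40 + \sqrt{59331}}$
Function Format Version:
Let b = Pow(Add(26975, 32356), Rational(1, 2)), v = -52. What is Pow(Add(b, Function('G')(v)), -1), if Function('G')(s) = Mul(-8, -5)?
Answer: Add(Rational(-40, 57731), Mul(Rational(1, 57731), Pow(59331, Rational(1, 2)))) ≈ 0.0035263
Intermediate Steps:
Function('G')(s) = 40
b = Pow(59331, Rational(1, 2)) ≈ 243.58
Pow(Add(b, Function('G')(v)), -1) = Pow(Add(Pow(59331, Rational(1, 2)), 40), -1) = Pow(Add(40, Pow(59331, Rational(1, 2))), -1)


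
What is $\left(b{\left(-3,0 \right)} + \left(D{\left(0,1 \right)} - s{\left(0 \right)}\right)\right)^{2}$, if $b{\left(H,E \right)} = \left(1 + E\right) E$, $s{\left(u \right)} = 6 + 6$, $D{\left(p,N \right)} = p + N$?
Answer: $121$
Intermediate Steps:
$D{\left(p,N \right)} = N + p$
$s{\left(u \right)} = 12$
$b{\left(H,E \right)} = E \left(1 + E\right)$
$\left(b{\left(-3,0 \right)} + \left(D{\left(0,1 \right)} - s{\left(0 \right)}\right)\right)^{2} = \left(0 \left(1 + 0\right) + \left(\left(1 + 0\right) - 12\right)\right)^{2} = \left(0 \cdot 1 + \left(1 - 12\right)\right)^{2} = \left(0 - 11\right)^{2} = \left(-11\right)^{2} = 121$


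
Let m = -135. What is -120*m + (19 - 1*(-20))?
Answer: 16239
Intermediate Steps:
-120*m + (19 - 1*(-20)) = -120*(-135) + (19 - 1*(-20)) = 16200 + (19 + 20) = 16200 + 39 = 16239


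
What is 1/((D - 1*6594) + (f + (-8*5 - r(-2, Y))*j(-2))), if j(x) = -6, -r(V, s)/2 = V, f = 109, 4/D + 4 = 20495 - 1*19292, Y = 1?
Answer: -1199/7458975 ≈ -0.00016075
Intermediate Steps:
D = 4/1199 (D = 4/(-4 + (20495 - 1*19292)) = 4/(-4 + (20495 - 19292)) = 4/(-4 + 1203) = 4/1199 ≈ 0.0033361)
r(V, s) = -2*V
1/((D - 1*6594) + (f + (-8*5 - r(-2, Y))*j(-2))) = 1/((4/1199 - 1*6594) + (109 + (-8*5 - (-2)*(-2))*(-6))) = 1/((4/1199 - 6594) + (109 + (-40 - 1*4)*(-6))) = 1/(-7906202/1199 + (109 + (-40 - 4)*(-6))) = 1/(-7906202/1199 + (109 - 44*(-6))) = 1/(-7906202/1199 + (109 + 264)) = 1/(-7906202/1199 + 373) = 1/(-7458975/1199) = -1199/7458975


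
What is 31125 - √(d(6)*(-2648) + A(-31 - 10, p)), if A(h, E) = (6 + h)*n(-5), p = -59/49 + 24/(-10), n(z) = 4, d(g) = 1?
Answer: 31125 - 2*I*√697 ≈ 31125.0 - 52.802*I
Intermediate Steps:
p = -883/245 (p = -59*1/49 + 24*(-⅒) = -59/49 - 12/5 = -883/245 ≈ -3.6041)
A(h, E) = 24 + 4*h (A(h, E) = (6 + h)*4 = 24 + 4*h)
31125 - √(d(6)*(-2648) + A(-31 - 10, p)) = 31125 - √(1*(-2648) + (24 + 4*(-31 - 10))) = 31125 - √(-2648 + (24 + 4*(-41))) = 31125 - √(-2648 + (24 - 164)) = 31125 - √(-2648 - 140) = 31125 - √(-2788) = 31125 - 2*I*√697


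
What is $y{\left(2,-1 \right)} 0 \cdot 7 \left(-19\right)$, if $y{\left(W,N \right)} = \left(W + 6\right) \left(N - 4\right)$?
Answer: $0$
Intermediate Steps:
$y{\left(W,N \right)} = \left(-4 + N\right) \left(6 + W\right)$ ($y{\left(W,N \right)} = \left(6 + W\right) \left(-4 + N\right) = \left(-4 + N\right) \left(6 + W\right)$)
$y{\left(2,-1 \right)} 0 \cdot 7 \left(-19\right) = \left(-24 - 8 + 6 \left(-1\right) - 2\right) 0 \cdot 7 \left(-19\right) = \left(-24 - 8 - 6 - 2\right) 0 \cdot 7 \left(-19\right) = \left(-40\right) 0 \cdot 7 \left(-19\right) = 0 \cdot 7 \left(-19\right) = 0 \left(-19\right) = 0$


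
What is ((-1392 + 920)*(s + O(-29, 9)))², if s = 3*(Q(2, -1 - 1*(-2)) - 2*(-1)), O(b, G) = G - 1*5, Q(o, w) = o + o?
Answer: 107827456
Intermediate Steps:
Q(o, w) = 2*o
O(b, G) = -5 + G (O(b, G) = G - 5 = -5 + G)
s = 18 (s = 3*(2*2 - 2*(-1)) = 3*(4 + 2) = 3*6 = 18)
((-1392 + 920)*(s + O(-29, 9)))² = ((-1392 + 920)*(18 + (-5 + 9)))² = (-472*(18 + 4))² = (-472*22)² = (-10384)² = 107827456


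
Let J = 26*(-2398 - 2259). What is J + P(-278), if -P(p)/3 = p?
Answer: -120248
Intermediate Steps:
P(p) = -3*p
J = -121082 (J = 26*(-4657) = -121082)
J + P(-278) = -121082 - 3*(-278) = -121082 + 834 = -120248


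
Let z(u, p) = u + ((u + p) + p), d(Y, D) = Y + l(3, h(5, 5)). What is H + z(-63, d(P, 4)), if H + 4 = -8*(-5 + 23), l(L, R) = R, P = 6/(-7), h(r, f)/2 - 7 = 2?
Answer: -1678/7 ≈ -239.71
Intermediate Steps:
h(r, f) = 18 (h(r, f) = 14 + 2*2 = 14 + 4 = 18)
P = -6/7 (P = 6*(-⅐) = -6/7 ≈ -0.85714)
d(Y, D) = 18 + Y (d(Y, D) = Y + 18 = 18 + Y)
z(u, p) = 2*p + 2*u (z(u, p) = u + ((p + u) + p) = u + (u + 2*p) = 2*p + 2*u)
H = -148 (H = -4 - 8*(-5 + 23) = -4 - 8*18 = -4 - 144 = -148)
H + z(-63, d(P, 4)) = -148 + (2*(18 - 6/7) + 2*(-63)) = -148 + (2*(120/7) - 126) = -148 + (240/7 - 126) = -148 - 642/7 = -1678/7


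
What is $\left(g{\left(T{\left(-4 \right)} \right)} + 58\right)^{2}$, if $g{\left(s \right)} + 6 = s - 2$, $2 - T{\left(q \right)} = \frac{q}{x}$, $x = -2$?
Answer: $2500$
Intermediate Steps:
$T{\left(q \right)} = 2 + \frac{q}{2}$ ($T{\left(q \right)} = 2 - \frac{q}{-2} = 2 - q \left(- \frac{1}{2}\right) = 2 - - \frac{q}{2} = 2 + \frac{q}{2}$)
$g{\left(s \right)} = -8 + s$ ($g{\left(s \right)} = -6 + \left(s - 2\right) = -6 + \left(-2 + s\right) = -8 + s$)
$\left(g{\left(T{\left(-4 \right)} \right)} + 58\right)^{2} = \left(\left(-8 + \left(2 + \frac{1}{2} \left(-4\right)\right)\right) + 58\right)^{2} = \left(\left(-8 + \left(2 - 2\right)\right) + 58\right)^{2} = \left(\left(-8 + 0\right) + 58\right)^{2} = \left(-8 + 58\right)^{2} = 50^{2} = 2500$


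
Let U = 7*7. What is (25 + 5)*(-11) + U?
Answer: -281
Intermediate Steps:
U = 49
(25 + 5)*(-11) + U = (25 + 5)*(-11) + 49 = 30*(-11) + 49 = -330 + 49 = -281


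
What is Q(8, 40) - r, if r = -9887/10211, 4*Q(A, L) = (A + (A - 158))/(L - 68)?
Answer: 1278653/571816 ≈ 2.2361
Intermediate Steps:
Q(A, L) = (-158 + 2*A)/(4*(-68 + L)) (Q(A, L) = ((A + (A - 158))/(L - 68))/4 = ((A + (-158 + A))/(-68 + L))/4 = ((-158 + 2*A)/(-68 + L))/4 = (-158 + 2*A)/(4*(-68 + L)))
r = -9887/10211 (r = -9887*1/10211 = -9887/10211 ≈ -0.96827)
Q(8, 40) - r = (-79 + 8)/(2*(-68 + 40)) - 1*(-9887/10211) = (½)*(-71)/(-28) + 9887/10211 = (½)*(-1/28)*(-71) + 9887/10211 = 71/56 + 9887/10211 = 1278653/571816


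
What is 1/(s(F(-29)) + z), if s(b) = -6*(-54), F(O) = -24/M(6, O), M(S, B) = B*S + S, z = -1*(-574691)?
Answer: 1/575015 ≈ 1.7391e-6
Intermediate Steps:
z = 574691
M(S, B) = S + B*S
F(O) = -24/(6 + 6*O) (F(O) = -24*1/(6*(1 + O)) = -24/(6 + 6*O))
s(b) = 324
1/(s(F(-29)) + z) = 1/(324 + 574691) = 1/575015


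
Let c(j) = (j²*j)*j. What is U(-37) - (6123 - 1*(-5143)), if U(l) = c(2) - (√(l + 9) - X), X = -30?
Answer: -11280 - 2*I*√7 ≈ -11280.0 - 5.2915*I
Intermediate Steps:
c(j) = j⁴ (c(j) = j³*j = j⁴)
U(l) = -14 - √(9 + l) (U(l) = 2⁴ - (√(l + 9) - 1*(-30)) = 16 - (√(9 + l) + 30) = 16 - (30 + √(9 + l)) = 16 + (-30 - √(9 + l)) = -14 - √(9 + l))
U(-37) - (6123 - 1*(-5143)) = (-14 - √(9 - 37)) - (6123 - 1*(-5143)) = (-14 - √(-28)) - (6123 + 5143) = (-14 - 2*I*√7) - 1*11266 = (-14 - 2*I*√7) - 11266 = -11280 - 2*I*√7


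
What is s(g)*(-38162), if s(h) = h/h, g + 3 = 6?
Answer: -38162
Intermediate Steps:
g = 3 (g = -3 + 6 = 3)
s(h) = 1
s(g)*(-38162) = 1*(-38162) = -38162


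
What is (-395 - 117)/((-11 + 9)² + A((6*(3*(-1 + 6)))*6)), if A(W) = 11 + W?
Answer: -512/555 ≈ -0.92252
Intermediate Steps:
(-395 - 117)/((-11 + 9)² + A((6*(3*(-1 + 6)))*6)) = (-395 - 117)/((-11 + 9)² + (11 + (6*(3*(-1 + 6)))*6)) = -512/((-2)² + (11 + (6*(3*5))*6)) = -512/(4 + (11 + (6*15)*6)) = -512/(4 + (11 + 90*6)) = -512/(4 + (11 + 540)) = -512/(4 + 551) = -512/555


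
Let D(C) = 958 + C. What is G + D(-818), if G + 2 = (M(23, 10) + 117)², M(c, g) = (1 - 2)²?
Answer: 14062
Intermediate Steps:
M(c, g) = 1 (M(c, g) = (-1)² = 1)
G = 13922 (G = -2 + (1 + 117)² = -2 + 118² = -2 + 13924 = 13922)
G + D(-818) = 13922 + (958 - 818) = 13922 + 140 = 14062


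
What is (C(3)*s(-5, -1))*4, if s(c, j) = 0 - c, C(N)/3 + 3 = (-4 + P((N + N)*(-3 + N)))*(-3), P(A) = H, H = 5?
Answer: -360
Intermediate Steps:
P(A) = 5
C(N) = -18 (C(N) = -9 + 3*((-4 + 5)*(-3)) = -9 + 3*(1*(-3)) = -9 + 3*(-3) = -9 - 9 = -18)
s(c, j) = -c
(C(3)*s(-5, -1))*4 = -(-18)*(-5)*4 = -18*5*4 = -90*4 = -360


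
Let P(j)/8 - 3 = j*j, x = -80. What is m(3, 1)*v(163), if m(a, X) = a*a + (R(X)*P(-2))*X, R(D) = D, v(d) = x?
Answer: -5200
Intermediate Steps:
v(d) = -80
P(j) = 24 + 8*j**2 (P(j) = 24 + 8*(j*j) = 24 + 8*j**2)
m(a, X) = a**2 + 56*X**2 (m(a, X) = a*a + (X*(24 + 8*(-2)**2))*X = a**2 + (X*(24 + 8*4))*X = a**2 + (X*(24 + 32))*X = a**2 + (X*56)*X = a**2 + (56*X)*X = a**2 + 56*X**2)
m(3, 1)*v(163) = (3**2 + 56*1**2)*(-80) = (9 + 56*1)*(-80) = (9 + 56)*(-80) = 65*(-80) = -5200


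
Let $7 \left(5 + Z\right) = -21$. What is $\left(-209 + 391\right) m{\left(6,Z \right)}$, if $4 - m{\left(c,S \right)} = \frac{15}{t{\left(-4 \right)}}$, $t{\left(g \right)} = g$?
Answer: $\frac{2821}{2} \approx 1410.5$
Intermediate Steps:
$Z = -8$ ($Z = -5 + \frac{1}{7} \left(-21\right) = -5 - 3 = -8$)
$m{\left(c,S \right)} = \frac{31}{4}$ ($m{\left(c,S \right)} = 4 - \frac{15}{-4} = 4 - 15 \left(- \frac{1}{4}\right) = 4 - - \frac{15}{4} = 4 + \frac{15}{4} = \frac{31}{4}$)
$\left(-209 + 391\right) m{\left(6,Z \right)} = \left(-209 + 391\right) \frac{31}{4} = 182 \cdot \frac{31}{4} = \frac{2821}{2}$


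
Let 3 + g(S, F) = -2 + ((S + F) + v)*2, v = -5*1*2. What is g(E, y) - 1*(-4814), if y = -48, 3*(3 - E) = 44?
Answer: 14009/3 ≈ 4669.7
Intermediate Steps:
E = -35/3 (E = 3 - 1/3*44 = 3 - 44/3 = -35/3 ≈ -11.667)
v = -10 (v = -5*2 = -10)
g(S, F) = -25 + 2*F + 2*S (g(S, F) = -3 + (-2 + ((S + F) - 10)*2) = -3 + (-2 + ((F + S) - 10)*2) = -3 + (-2 + (-10 + F + S)*2) = -3 + (-2 + (-20 + 2*F + 2*S)) = -3 + (-22 + 2*F + 2*S) = -25 + 2*F + 2*S)
g(E, y) - 1*(-4814) = (-25 + 2*(-48) + 2*(-35/3)) - 1*(-4814) = (-25 - 96 - 70/3) + 4814 = -433/3 + 4814 = 14009/3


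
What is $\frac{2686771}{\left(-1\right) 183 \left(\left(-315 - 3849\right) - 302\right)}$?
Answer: $\frac{2686771}{817278} \approx 3.2875$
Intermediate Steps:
$\frac{2686771}{\left(-1\right) 183 \left(\left(-315 - 3849\right) - 302\right)} = \frac{2686771}{\left(-1\right) 183 \left(-4164 - 302\right)} = \frac{2686771}{\left(-1\right) 183 \left(-4466\right)} = \frac{2686771}{\left(-1\right) \left(-817278\right)} = \frac{2686771}{817278}$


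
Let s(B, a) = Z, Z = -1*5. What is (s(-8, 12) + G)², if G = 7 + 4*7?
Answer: 900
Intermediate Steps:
Z = -5
s(B, a) = -5
G = 35 (G = 7 + 28 = 35)
(s(-8, 12) + G)² = (-5 + 35)² = 30² = 900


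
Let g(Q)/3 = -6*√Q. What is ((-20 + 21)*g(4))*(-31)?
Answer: 1116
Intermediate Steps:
g(Q) = -18*√Q (g(Q) = 3*(-6*√Q) = -18*√Q)
((-20 + 21)*g(4))*(-31) = ((-20 + 21)*(-18*√4))*(-31) = (1*(-18*2))*(-31) = (1*(-36))*(-31) = -36*(-31) = 1116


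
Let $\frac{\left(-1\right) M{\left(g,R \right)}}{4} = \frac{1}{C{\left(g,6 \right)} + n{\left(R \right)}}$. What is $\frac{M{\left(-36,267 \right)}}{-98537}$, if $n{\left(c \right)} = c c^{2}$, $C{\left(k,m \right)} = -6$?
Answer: $\frac{4}{1875568728309} \approx 2.1327 \cdot 10^{-12}$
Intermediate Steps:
$n{\left(c \right)} = c^{3}$
$M{\left(g,R \right)} = - \frac{4}{-6 + R^{3}}$
$\frac{M{\left(-36,267 \right)}}{-98537} = \frac{\left(-4\right) \frac{1}{-6 + 267^{3}}}{-98537} = - \frac{4}{-6 + 19034163} \left(- \frac{1}{98537}\right) = - \frac{4}{19034157} \left(- \frac{1}{98537}\right) = \left(-4\right) \frac{1}{19034157} \left(- \frac{1}{98537}\right) = \left(- \frac{4}{19034157}\right) \left(- \frac{1}{98537}\right) = \frac{4}{1875568728309}$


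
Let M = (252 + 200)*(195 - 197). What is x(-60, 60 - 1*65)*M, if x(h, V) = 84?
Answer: -75936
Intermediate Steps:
M = -904 (M = 452*(-2) = -904)
x(-60, 60 - 1*65)*M = 84*(-904) = -75936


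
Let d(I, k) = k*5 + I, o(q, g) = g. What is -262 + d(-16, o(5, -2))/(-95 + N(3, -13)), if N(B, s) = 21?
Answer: -9681/37 ≈ -261.65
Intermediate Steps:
d(I, k) = I + 5*k (d(I, k) = 5*k + I = I + 5*k)
-262 + d(-16, o(5, -2))/(-95 + N(3, -13)) = -262 + (-16 + 5*(-2))/(-95 + 21) = -262 + (-16 - 10)/(-74) = -262 - 26*(-1/74) = -262 + 13/37 = -9681/37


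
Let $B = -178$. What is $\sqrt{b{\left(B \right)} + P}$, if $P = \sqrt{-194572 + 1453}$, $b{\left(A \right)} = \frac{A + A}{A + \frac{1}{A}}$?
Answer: $\frac{\sqrt{2007815080 + 1003939225 i \sqrt{193119}}}{31685} \approx 14.857 + 14.789 i$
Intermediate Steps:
$b{\left(A \right)} = \frac{2 A}{A + \frac{1}{A}}$
$P = i \sqrt{193119}$ ($P = \sqrt{-193119} = i \sqrt{193119} \approx 439.45 i$)
$\sqrt{b{\left(B \right)} + P} = \sqrt{\frac{2 \left(-178\right)^{2}}{1 + \left(-178\right)^{2}} + i \sqrt{193119}} = \sqrt{2 \cdot 31684 \frac{1}{1 + 31684} + i \sqrt{193119}} = \sqrt{2 \cdot 31684 \cdot \frac{1}{31685} + i \sqrt{193119}} = \sqrt{\frac{63368}{31685} + i \sqrt{193119}}$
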